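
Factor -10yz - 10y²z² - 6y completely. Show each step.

-10yz - 10y²z² - 6y
= 2(-5yz - 5y²z² - 3y)    [factor out 2]
= 2y(-5z - 5yz² - 3)    [factor out y]

2y(-5z - 5yz² - 3)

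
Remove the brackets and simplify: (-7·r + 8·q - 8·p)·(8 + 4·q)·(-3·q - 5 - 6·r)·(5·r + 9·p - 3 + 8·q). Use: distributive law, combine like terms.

1804·q·r² + 3572·p·q·r + 868·q·r - 2044·q²·r + 392·r² + 2968·p·r - 840·r + 1680·r³ + 4944·p·r² + 804·q²·r² + 1044·p·q²·r - 1344·q³·r + 840·q·r³ + 2472·p·q·r² - 640·p·q² - 1504·q² - 2528·q³ - 1376·p·q + 960·q - 96·p·q³ - 768·q⁴ + 3168·p²·q + 2880·p² - 960·p + 3456·p²·r + 864·p²·q² + 1728·p²·q·r

(-7·r + 8·q - 8·p)·(8 + 4·q)·(-3·q - 5 - 6·r)·(5·r + 9·p - 3 + 8·q)
= (-56·r - 28·q·r + 64·q + 32·q² - 64·p - 32·p·q)·(-3·q - 5 - 6·r)·(5·r + 9·p - 3 + 8·q)    [distributive law]
= (168·q·r + 280·r + 336·r² + 84·q²·r + 140·q·r + 168·q·r² - 192·q² - 320·q - 384·q·r - 96·q³ - 160·q² - 192·q²·r + 192·p·q + 320·p + 384·p·r + 96·p·q² + 160·p·q + 192·p·q·r)·(5·r + 9·p - 3 + 8·q)    [distributive law]
= (-76·q·r + 280·r + 336·r² - 108·q²·r + 168·q·r² - 352·q² - 320·q - 96·q³ + 352·p·q + 320·p + 384·p·r + 96·p·q² + 192·p·q·r)·(5·r + 9·p - 3 + 8·q)    [combine like terms]
= -380·q·r² - 684·p·q·r + 228·q·r - 608·q²·r + 1400·r² + 2520·p·r - 840·r + 2240·q·r + 1680·r³ + 3024·p·r² - 1008·r² + 2688·q·r² - 540·q²·r² - 972·p·q²·r + 324·q²·r - 864·q³·r + 840·q·r³ + 1512·p·q·r² - 504·q·r² + 1344·q²·r² - 1760·q²·r - 3168·p·q² + 1056·q² - 2816·q³ - 1600·q·r - 2880·p·q + 960·q - 2560·q² - 480·q³·r - 864·p·q³ + 288·q³ - 768·q⁴ + 1760·p·q·r + 3168·p²·q - 1056·p·q + 2816·p·q² + 1600·p·r + 2880·p² - 960·p + 2560·p·q + 1920·p·r² + 3456·p²·r - 1152·p·r + 3072·p·q·r + 480·p·q²·r + 864·p²·q² - 288·p·q² + 768·p·q³ + 960·p·q·r² + 1728·p²·q·r - 576·p·q·r + 1536·p·q²·r    [distributive law]
= 1804·q·r² + 3572·p·q·r + 868·q·r - 2044·q²·r + 392·r² + 2968·p·r - 840·r + 1680·r³ + 4944·p·r² + 804·q²·r² + 1044·p·q²·r - 1344·q³·r + 840·q·r³ + 2472·p·q·r² - 640·p·q² - 1504·q² - 2528·q³ - 1376·p·q + 960·q - 96·p·q³ - 768·q⁴ + 3168·p²·q + 2880·p² - 960·p + 3456·p²·r + 864·p²·q² + 1728·p²·q·r    [combine like terms]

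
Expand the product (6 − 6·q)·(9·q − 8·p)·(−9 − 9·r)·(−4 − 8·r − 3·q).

(6 − 6·q)·(9·q − 8·p)·(−9 − 9·r)·(−4 − 8·r − 3·q)
= (54·q − 48·p − 54·q² + 48·p·q)·(−9 − 9·r)·(−4 − 8·r − 3·q)    [distributive law]
= (−486·q − 486·q·r + 432·p + 432·p·r + 486·q² + 486·q²·r − 432·p·q − 432·p·q·r)·(−4 − 8·r − 3·q)    [distributive law]
= 1944·q + 3888·q·r + 1458·q² + 1944·q·r + 3888·q·r² + 1458·q²·r − 1728·p − 3456·p·r − 1296·p·q − 1728·p·r − 3456·p·r² − 1296·p·q·r − 1944·q² − 3888·q²·r − 1458·q³ − 1944·q²·r − 3888·q²·r² − 1458·q³·r + 1728·p·q + 3456·p·q·r + 1296·p·q² + 1728·p·q·r + 3456·p·q·r² + 1296·p·q²·r    [distributive law]
= 1944·q + 5832·q·r − 486·q² + 3888·q·r² − 4374·q²·r − 1728·p − 5184·p·r + 432·p·q − 3456·p·r² + 3888·p·q·r − 1458·q³ − 3888·q²·r² − 1458·q³·r + 1296·p·q² + 3456·p·q·r² + 1296·p·q²·r    [combine like terms]

1944·q + 5832·q·r − 486·q² + 3888·q·r² − 4374·q²·r − 1728·p − 5184·p·r + 432·p·q − 3456·p·r² + 3888·p·q·r − 1458·q³ − 3888·q²·r² − 1458·q³·r + 1296·p·q² + 3456·p·q·r² + 1296·p·q²·r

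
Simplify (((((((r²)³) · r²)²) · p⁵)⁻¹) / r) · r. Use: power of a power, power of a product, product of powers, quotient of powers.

p⁻⁵·r⁻¹⁶

(((((((r²)³) · r²)²) · p⁵)⁻¹) / r) · r
= (((((((r²)³) · r²)²)⁻¹) · ((p⁵)⁻¹)) / r) · r    [power of a product]
= ((((((r²)³) · r²)⁻²) · ((p⁵)⁻¹)) / r) · r    [power of a power]
= ((((((r²)³)⁻²) · ((r²)⁻²)) · ((p⁵)⁻¹)) / r) · r    [power of a product]
= (((((r²)⁻⁶) · ((r²)⁻²)) · ((p⁵)⁻¹)) / r) · r    [power of a power]
= (((r⁻¹² · ((r²)⁻²)) · ((p⁵)⁻¹)) / r) · r    [power of a power]
= (((r⁻¹² · r⁻⁴) · ((p⁵)⁻¹)) / r) · r    [power of a power]
= ((r⁻¹⁶ · ((p⁵)⁻¹)) / r) · r    [product of powers]
= ((r⁻¹⁶ · p⁻⁵) / r) · r    [power of a power]
= p⁻⁵·r⁻¹⁶    [quotient of powers; product of powers]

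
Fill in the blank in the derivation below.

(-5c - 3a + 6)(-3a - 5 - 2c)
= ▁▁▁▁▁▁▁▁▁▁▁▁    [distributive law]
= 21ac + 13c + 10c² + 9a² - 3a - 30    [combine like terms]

By distributive law:

15ac + 25c + 10c² + 9a² + 15a + 6ac - 18a - 30 - 12c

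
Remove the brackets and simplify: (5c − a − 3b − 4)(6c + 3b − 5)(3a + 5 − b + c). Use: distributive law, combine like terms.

(5c − a − 3b − 4)(6c + 3b − 5)(3a + 5 − b + c)
= (30c² + 15bc − 25c − 6ac − 3ab + 5a − 18bc − 9b² + 15b − 24c − 12b + 20)(3a + 5 − b + c)    [distributive law]
= (30c² − 3bc − 49c − 6ac − 3ab + 5a − 9b² + 3b + 20)(3a + 5 − b + c)    [combine like terms]
= 90ac² + 150c² − 30bc² + 30c³ − 9abc − 15bc + 3b²c − 3bc² − 147ac − 245c + 49bc − 49c² − 18a²c − 30ac + 6abc − 6ac² − 9a²b − 15ab + 3ab² − 3abc + 15a² + 25a − 5ab + 5ac − 27ab² − 45b² + 9b³ − 9b²c + 9ab + 15b − 3b² + 3bc + 60a + 100 − 20b + 20c    [distributive law]
= 84ac² + 101c² − 33bc² + 30c³ − 6abc + 37bc − 6b²c − 172ac − 225c − 18a²c − 9a²b − 11ab − 24ab² + 15a² + 85a − 48b² + 9b³ − 5b + 100    [combine like terms]

84ac² + 101c² − 33bc² + 30c³ − 6abc + 37bc − 6b²c − 172ac − 225c − 18a²c − 9a²b − 11ab − 24ab² + 15a² + 85a − 48b² + 9b³ − 5b + 100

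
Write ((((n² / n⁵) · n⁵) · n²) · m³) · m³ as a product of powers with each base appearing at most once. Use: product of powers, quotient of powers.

((((n² / n⁵) · n⁵) · n²) · m³) · m³
= (((n⁻³ · n⁵) · n²) · m³) · m³    [quotient of powers]
= ((n² · n²) · m³) · m³    [product of powers]
= (n⁴ · m³) · m³    [product of powers]
= m⁶n⁴    [product of powers]

m⁶n⁴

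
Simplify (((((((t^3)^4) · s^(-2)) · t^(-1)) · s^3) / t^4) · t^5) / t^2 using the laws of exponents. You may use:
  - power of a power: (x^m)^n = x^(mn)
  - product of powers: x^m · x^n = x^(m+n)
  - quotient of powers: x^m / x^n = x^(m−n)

(((((((t^3)^4) · s^(-2)) · t^(-1)) · s^3) / t^4) · t^5) / t^2
= (((((t^12 · s^(-2)) · t^(-1)) · s^3) / t^4) · t^5) / t^2    [power of a power]
= st^10    [quotient of powers; product of powers]

st^10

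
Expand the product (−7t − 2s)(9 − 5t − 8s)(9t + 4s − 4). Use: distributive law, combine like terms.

−707t² − 678st + 252t + 315t³ + 734st² + 408s²t − 136s² + 72s + 64s³

(−7t − 2s)(9 − 5t − 8s)(9t + 4s − 4)
= (−63t + 35t² + 56st − 18s + 10st + 16s²)(9t + 4s − 4)    [distributive law]
= (−63t + 35t² + 66st − 18s + 16s²)(9t + 4s − 4)    [combine like terms]
= −567t² − 252st + 252t + 315t³ + 140st² − 140t² + 594st² + 264s²t − 264st − 162st − 72s² + 72s + 144s²t + 64s³ − 64s²    [distributive law]
= −707t² − 678st + 252t + 315t³ + 734st² + 408s²t − 136s² + 72s + 64s³    [combine like terms]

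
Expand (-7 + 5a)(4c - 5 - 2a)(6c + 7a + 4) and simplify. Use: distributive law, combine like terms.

-168c^2 - 182ac + 98c + 201a + 140 - 117a^2 + 120ac^2 + 80a^2c - 70a^3

(-7 + 5a)(4c - 5 - 2a)(6c + 7a + 4)
= (-28c + 35 + 14a + 20ac - 25a - 10a^2)(6c + 7a + 4)    [distributive law]
= (-28c + 35 - 11a + 20ac - 10a^2)(6c + 7a + 4)    [combine like terms]
= -168c^2 - 196ac - 112c + 210c + 245a + 140 - 66ac - 77a^2 - 44a + 120ac^2 + 140a^2c + 80ac - 60a^2c - 70a^3 - 40a^2    [distributive law]
= -168c^2 - 182ac + 98c + 201a + 140 - 117a^2 + 120ac^2 + 80a^2c - 70a^3    [combine like terms]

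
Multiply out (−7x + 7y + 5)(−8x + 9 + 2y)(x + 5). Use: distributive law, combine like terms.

56x³ + 177x² − 470x − 70x²y − 277xy + 365y + 14xy² + 70y² + 225

(−7x + 7y + 5)(−8x + 9 + 2y)(x + 5)
= (56x² − 63x − 14xy − 56xy + 63y + 14y² − 40x + 45 + 10y)(x + 5)    [distributive law]
= (56x² − 103x − 70xy + 73y + 14y² + 45)(x + 5)    [combine like terms]
= 56x³ + 280x² − 103x² − 515x − 70x²y − 350xy + 73xy + 365y + 14xy² + 70y² + 45x + 225    [distributive law]
= 56x³ + 177x² − 470x − 70x²y − 277xy + 365y + 14xy² + 70y² + 225    [combine like terms]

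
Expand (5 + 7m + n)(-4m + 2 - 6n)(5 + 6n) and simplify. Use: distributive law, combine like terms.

(5 + 7m + n)(-4m + 2 - 6n)(5 + 6n)
= (-20m + 10 - 30n - 28m² + 14m - 42mn - 4mn + 2n - 6n²)(5 + 6n)    [distributive law]
= (-6m + 10 - 28n - 28m² - 46mn - 6n²)(5 + 6n)    [combine like terms]
= -30m - 36mn + 50 + 60n - 140n - 168n² - 140m² - 168m²n - 230mn - 276mn² - 30n² - 36n³    [distributive law]
= -30m - 266mn + 50 - 80n - 198n² - 140m² - 168m²n - 276mn² - 36n³    [combine like terms]

-30m - 266mn + 50 - 80n - 198n² - 140m² - 168m²n - 276mn² - 36n³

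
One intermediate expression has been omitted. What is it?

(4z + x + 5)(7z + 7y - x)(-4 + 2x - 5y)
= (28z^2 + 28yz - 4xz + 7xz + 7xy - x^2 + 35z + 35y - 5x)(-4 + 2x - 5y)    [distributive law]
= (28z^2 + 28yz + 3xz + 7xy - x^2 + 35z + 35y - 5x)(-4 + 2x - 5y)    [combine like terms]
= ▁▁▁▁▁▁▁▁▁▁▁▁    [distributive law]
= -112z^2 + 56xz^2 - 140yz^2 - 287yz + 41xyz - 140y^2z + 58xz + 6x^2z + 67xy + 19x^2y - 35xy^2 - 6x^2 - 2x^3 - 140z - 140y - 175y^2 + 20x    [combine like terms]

By distributive law:

-112z^2 + 56xz^2 - 140yz^2 - 112yz + 56xyz - 140y^2z - 12xz + 6x^2z - 15xyz - 28xy + 14x^2y - 35xy^2 + 4x^2 - 2x^3 + 5x^2y - 140z + 70xz - 175yz - 140y + 70xy - 175y^2 + 20x - 10x^2 + 25xy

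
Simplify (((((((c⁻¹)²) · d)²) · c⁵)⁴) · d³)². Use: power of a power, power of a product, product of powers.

(((((((c⁻¹)²) · d)²) · c⁵)⁴) · d³)²
= (((((((c⁻¹)²) · d)²) · c⁵)⁴)²) · ((d³)²)    [power of a product]
= ((((((c⁻¹)²) · d)²) · c⁵)⁸) · ((d³)²)    [power of a power]
= ((((((c⁻¹)²) · d)²)⁸) · ((c⁵)⁸)) · ((d³)²)    [power of a product]
= (((((c⁻¹)²) · d)¹⁶) · ((c⁵)⁸)) · ((d³)²)    [power of a power]
= (((((c⁻¹)²)¹⁶) · (d¹⁶)) · ((c⁵)⁸)) · ((d³)²)    [power of a product]
= ((((c⁻¹)³²) · (d¹⁶)) · ((c⁵)⁸)) · ((d³)²)    [power of a power]
= ((c⁻³² · (d¹⁶)) · ((c⁵)⁸)) · ((d³)²)    [power of a power]
= ((c⁻³² · d¹⁶) · c⁴⁰) · ((d³)²)    [power of a power]
= ((c⁻³² · d¹⁶) · c⁴⁰) · d⁶    [power of a power]
= c⁸d²²    [product of powers]

c⁸d²²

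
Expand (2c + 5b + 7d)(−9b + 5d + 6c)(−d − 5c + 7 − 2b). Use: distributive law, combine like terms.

74bcd − 84bc² + 84bc + 201b²c − 227cd² − 272c²d + 364cd − 60c³ + 84c² + 121b²d − 315b² + 90b³ − 32bd² − 266bd − 35d³ + 245d²

(2c + 5b + 7d)(−9b + 5d + 6c)(−d − 5c + 7 − 2b)
= (−18bc + 10cd + 12c² − 45b² + 25bd + 30bc − 63bd + 35d² + 42cd)(−d − 5c + 7 − 2b)    [distributive law]
= (12bc + 52cd + 12c² − 45b² − 38bd + 35d²)(−d − 5c + 7 − 2b)    [combine like terms]
= −12bcd − 60bc² + 84bc − 24b²c − 52cd² − 260c²d + 364cd − 104bcd − 12c²d − 60c³ + 84c² − 24bc² + 45b²d + 225b²c − 315b² + 90b³ + 38bd² + 190bcd − 266bd + 76b²d − 35d³ − 175cd² + 245d² − 70bd²    [distributive law]
= 74bcd − 84bc² + 84bc + 201b²c − 227cd² − 272c²d + 364cd − 60c³ + 84c² + 121b²d − 315b² + 90b³ − 32bd² − 266bd − 35d³ + 245d²    [combine like terms]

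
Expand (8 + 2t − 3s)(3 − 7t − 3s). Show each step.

24 − 50t − 33s − 14t^2 + 15st + 9s^2

(8 + 2t − 3s)(3 − 7t − 3s)
= 24 − 56t − 24s + 6t − 14t^2 − 6st − 9s + 21st + 9s^2    [distributive law]
= 24 − 50t − 33s − 14t^2 + 15st + 9s^2    [combine like terms]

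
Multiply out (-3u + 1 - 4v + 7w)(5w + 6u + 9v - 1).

(-3u + 1 - 4v + 7w)(5w + 6u + 9v - 1)
= -15uw - 18u^2 - 27uv + 3u + 5w + 6u + 9v - 1 - 20vw - 24uv - 36v^2 + 4v + 35w^2 + 42uw + 63vw - 7w    [distributive law]
= 27uw - 18u^2 - 51uv + 9u - 2w + 13v - 1 + 43vw - 36v^2 + 35w^2    [combine like terms]

27uw - 18u^2 - 51uv + 9u - 2w + 13v - 1 + 43vw - 36v^2 + 35w^2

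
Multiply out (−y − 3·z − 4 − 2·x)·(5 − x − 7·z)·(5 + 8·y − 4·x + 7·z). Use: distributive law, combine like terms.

−185·y − 40·y^2 − 23·x·y + 104·y·z + 8·x·y^2 + 12·x^2·y + 115·x·y·z + 56·y^2·z + 217·y·z^2 − 75·z − 9·x·z + 196·z^2 − 54·x^2·z + 35·x·z^2 + 147·z^3 − 100 + 50·x + 34·x^2 − 8·x^3

(−y − 3·z − 4 − 2·x)·(5 − x − 7·z)·(5 + 8·y − 4·x + 7·z)
= (−5·y + x·y + 7·y·z − 15·z + 3·x·z + 21·z^2 − 20 + 4·x + 28·z − 10·x + 2·x^2 + 14·x·z)·(5 + 8·y − 4·x + 7·z)    [distributive law]
= (−5·y + x·y + 7·y·z + 13·z + 17·x·z + 21·z^2 − 20 − 6·x + 2·x^2)·(5 + 8·y − 4·x + 7·z)    [combine like terms]
= −25·y − 40·y^2 + 20·x·y − 35·y·z + 5·x·y + 8·x·y^2 − 4·x^2·y + 7·x·y·z + 35·y·z + 56·y^2·z − 28·x·y·z + 49·y·z^2 + 65·z + 104·y·z − 52·x·z + 91·z^2 + 85·x·z + 136·x·y·z − 68·x^2·z + 119·x·z^2 + 105·z^2 + 168·y·z^2 − 84·x·z^2 + 147·z^3 − 100 − 160·y + 80·x − 140·z − 30·x − 48·x·y + 24·x^2 − 42·x·z + 10·x^2 + 16·x^2·y − 8·x^3 + 14·x^2·z    [distributive law]
= −185·y − 40·y^2 − 23·x·y + 104·y·z + 8·x·y^2 + 12·x^2·y + 115·x·y·z + 56·y^2·z + 217·y·z^2 − 75·z − 9·x·z + 196·z^2 − 54·x^2·z + 35·x·z^2 + 147·z^3 − 100 + 50·x + 34·x^2 − 8·x^3    [combine like terms]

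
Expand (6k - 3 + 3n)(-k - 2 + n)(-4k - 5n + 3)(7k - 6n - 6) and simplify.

168k^4 - 18k^3n - 18k^3 - 297k^2n^2 + 414k^2n - 465k^2 - 633kn + 432k + 57kn^3 + 18n^2 + 234n - 108 - 234n^3 + 90n^4

(6k - 3 + 3n)(-k - 2 + n)(-4k - 5n + 3)(7k - 6n - 6)
= (-6k^2 - 12k + 6kn + 3k + 6 - 3n - 3kn - 6n + 3n^2)(-4k - 5n + 3)(7k - 6n - 6)    [distributive law]
= (-6k^2 - 9k + 3kn + 6 - 9n + 3n^2)(-4k - 5n + 3)(7k - 6n - 6)    [combine like terms]
= (24k^3 + 30k^2n - 18k^2 + 36k^2 + 45kn - 27k - 12k^2n - 15kn^2 + 9kn - 24k - 30n + 18 + 36kn + 45n^2 - 27n - 12kn^2 - 15n^3 + 9n^2)(7k - 6n - 6)    [distributive law]
= (24k^3 + 18k^2n + 18k^2 + 90kn - 51k - 27kn^2 - 57n + 18 + 54n^2 - 15n^3)(7k - 6n - 6)    [combine like terms]
= 168k^4 - 144k^3n - 144k^3 + 126k^3n - 108k^2n^2 - 108k^2n + 126k^3 - 108k^2n - 108k^2 + 630k^2n - 540kn^2 - 540kn - 357k^2 + 306kn + 306k - 189k^2n^2 + 162kn^3 + 162kn^2 - 399kn + 342n^2 + 342n + 126k - 108n - 108 + 378kn^2 - 324n^3 - 324n^2 - 105kn^3 + 90n^4 + 90n^3    [distributive law]
= 168k^4 - 18k^3n - 18k^3 - 297k^2n^2 + 414k^2n - 465k^2 - 633kn + 432k + 57kn^3 + 18n^2 + 234n - 108 - 234n^3 + 90n^4    [combine like terms]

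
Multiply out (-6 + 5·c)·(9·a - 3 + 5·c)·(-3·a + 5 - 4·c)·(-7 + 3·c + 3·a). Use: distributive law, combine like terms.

(-6 + 5·c)·(9·a - 3 + 5·c)·(-3·a + 5 - 4·c)·(-7 + 3·c + 3·a)
= (-54·a + 18 - 30·c + 45·a·c - 15·c + 25·c^2)·(-3·a + 5 - 4·c)·(-7 + 3·c + 3·a)    [distributive law]
= (-54·a + 18 - 45·c + 45·a·c + 25·c^2)·(-3·a + 5 - 4·c)·(-7 + 3·c + 3·a)    [combine like terms]
= (162·a^2 - 270·a + 216·a·c - 54·a + 90 - 72·c + 135·a·c - 225·c + 180·c^2 - 135·a^2·c + 225·a·c - 180·a·c^2 - 75·a·c^2 + 125·c^2 - 100·c^3)·(-7 + 3·c + 3·a)    [distributive law]
= (162·a^2 - 324·a + 576·a·c + 90 - 297·c + 305·c^2 - 135·a^2·c - 255·a·c^2 - 100·c^3)·(-7 + 3·c + 3·a)    [combine like terms]
= -1134·a^2 + 486·a^2·c + 486·a^3 + 2268·a - 972·a·c - 972·a^2 - 4032·a·c + 1728·a·c^2 + 1728·a^2·c - 630 + 270·c + 270·a + 2079·c - 891·c^2 - 891·a·c - 2135·c^2 + 915·c^3 + 915·a·c^2 + 945·a^2·c - 405·a^2·c^2 - 405·a^3·c + 1785·a·c^2 - 765·a·c^3 - 765·a^2·c^2 + 700·c^3 - 300·c^4 - 300·a·c^3    [distributive law]
= -2106·a^2 + 3159·a^2·c + 486·a^3 + 2538·a - 5895·a·c + 4428·a·c^2 - 630 + 2349·c - 3026·c^2 + 1615·c^3 - 1170·a^2·c^2 - 405·a^3·c - 1065·a·c^3 - 300·c^4    [combine like terms]

-2106·a^2 + 3159·a^2·c + 486·a^3 + 2538·a - 5895·a·c + 4428·a·c^2 - 630 + 2349·c - 3026·c^2 + 1615·c^3 - 1170·a^2·c^2 - 405·a^3·c - 1065·a·c^3 - 300·c^4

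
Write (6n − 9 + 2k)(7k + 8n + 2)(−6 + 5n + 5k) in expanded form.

(6n − 9 + 2k)(7k + 8n + 2)(−6 + 5n + 5k)
= (42kn + 48n^2 + 12n − 63k − 72n − 18 + 14k^2 + 16kn + 4k)(−6 + 5n + 5k)    [distributive law]
= (58kn + 48n^2 − 60n − 59k − 18 + 14k^2)(−6 + 5n + 5k)    [combine like terms]
= −348kn + 290kn^2 + 290k^2n − 288n^2 + 240n^3 + 240kn^2 + 360n − 300n^2 − 300kn + 354k − 295kn − 295k^2 + 108 − 90n − 90k − 84k^2 + 70k^2n + 70k^3    [distributive law]
= −943kn + 530kn^2 + 360k^2n − 588n^2 + 240n^3 + 270n + 264k − 379k^2 + 108 + 70k^3    [combine like terms]

−943kn + 530kn^2 + 360k^2n − 588n^2 + 240n^3 + 270n + 264k − 379k^2 + 108 + 70k^3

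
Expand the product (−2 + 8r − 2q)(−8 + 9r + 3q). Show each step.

(−2 + 8r − 2q)(−8 + 9r + 3q)
= 16 − 18r − 6q − 64r + 72r² + 24qr + 16q − 18qr − 6q²    [distributive law]
= 16 − 82r + 10q + 72r² + 6qr − 6q²    [combine like terms]

16 − 82r + 10q + 72r² + 6qr − 6q²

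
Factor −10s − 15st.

5s(−2 − 3t)

−10s − 15st
= 5(−2s − 3st)    [factor out 5]
= 5s(−2 − 3t)    [factor out s]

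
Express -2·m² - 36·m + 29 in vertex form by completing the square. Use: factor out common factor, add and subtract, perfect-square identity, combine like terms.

-2·m² - 36·m + 29
= -2(m² + 18·m) + 29    [factor out -2 from the m-terms]
= -2(m² + 18·m + 81 - 81) + 29    [add and subtract 81 inside the bracket]
= -2(m + 9)² + 162 + 29    [perfect-square identity]
= -2(m + 9)² + 191    [combine constants]

-2(m + 9)² + 191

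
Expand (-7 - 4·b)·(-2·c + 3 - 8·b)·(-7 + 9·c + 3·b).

(-7 - 4·b)·(-2·c + 3 - 8·b)·(-7 + 9·c + 3·b)
= (14·c - 21 + 56·b + 8·b·c - 12·b + 32·b^2)·(-7 + 9·c + 3·b)    [distributive law]
= (14·c - 21 + 44·b + 8·b·c + 32·b^2)·(-7 + 9·c + 3·b)    [combine like terms]
= -98·c + 126·c^2 + 42·b·c + 147 - 189·c - 63·b - 308·b + 396·b·c + 132·b^2 - 56·b·c + 72·b·c^2 + 24·b^2·c - 224·b^2 + 288·b^2·c + 96·b^3    [distributive law]
= -287·c + 126·c^2 + 382·b·c + 147 - 371·b - 92·b^2 + 72·b·c^2 + 312·b^2·c + 96·b^3    [combine like terms]

-287·c + 126·c^2 + 382·b·c + 147 - 371·b - 92·b^2 + 72·b·c^2 + 312·b^2·c + 96·b^3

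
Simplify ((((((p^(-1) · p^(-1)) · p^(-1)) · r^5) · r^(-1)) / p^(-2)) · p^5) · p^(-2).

p^2r^4

((((((p^(-1) · p^(-1)) · p^(-1)) · r^5) · r^(-1)) / p^(-2)) · p^5) · p^(-2)
= (((((p^(-2) · p^(-1)) · r^5) · r^(-1)) / p^(-2)) · p^5) · p^(-2)    [product of powers]
= ((((p^(-3) · r^5) · r^(-1)) / p^(-2)) · p^5) · p^(-2)    [product of powers]
= p^2r^4    [quotient of powers; product of powers]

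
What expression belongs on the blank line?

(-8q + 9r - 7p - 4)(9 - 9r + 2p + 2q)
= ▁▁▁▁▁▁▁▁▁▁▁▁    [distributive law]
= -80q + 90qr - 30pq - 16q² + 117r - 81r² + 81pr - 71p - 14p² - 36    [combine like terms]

After distributive law, the bracketed line is:

-72q + 72qr - 16pq - 16q² + 81r - 81r² + 18pr + 18qr - 63p + 63pr - 14p² - 14pq - 36 + 36r - 8p - 8q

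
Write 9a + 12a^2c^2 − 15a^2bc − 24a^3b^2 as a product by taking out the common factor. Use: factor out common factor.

3a(3 + 4ac^2 − 5abc − 8a^2b^2)

9a + 12a^2c^2 − 15a^2bc − 24a^3b^2
= 3(3a + 4a^2c^2 − 5a^2bc − 8a^3b^2)    [factor out 3]
= 3a(3 + 4ac^2 − 5abc − 8a^2b^2)    [factor out a]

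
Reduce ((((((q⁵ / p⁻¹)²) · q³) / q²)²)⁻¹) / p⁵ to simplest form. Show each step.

((((((q⁵ / p⁻¹)²) · q³) / q²)²)⁻¹) / p⁵
= (((((q⁵ / p⁻¹)²) · q³) / q²)⁻²) / p⁵    [power of a power]
= (((((q⁵ / p⁻¹)²) · q³)⁻²) / ((q²)⁻²)) / p⁵    [power of a quotient]
= (((((q⁵ / p⁻¹)²)⁻²) · ((q³)⁻²)) / ((q²)⁻²)) / p⁵    [power of a product]
= ((((q⁵ / p⁻¹)⁻⁴) · ((q³)⁻²)) / ((q²)⁻²)) / p⁵    [power of a power]
= (((((q⁵)⁻⁴) / ((p⁻¹)⁻⁴)) · ((q³)⁻²)) / ((q²)⁻²)) / p⁵    [power of a quotient]
= (((q⁻²⁰ / ((p⁻¹)⁻⁴)) · ((q³)⁻²)) / ((q²)⁻²)) / p⁵    [power of a power]
= (((q⁻²⁰ / p⁴) · ((q³)⁻²)) / ((q²)⁻²)) / p⁵    [power of a power]
= (((q⁻²⁰ / p⁴) · q⁻⁶) / ((q²)⁻²)) / p⁵    [power of a power]
= (((q⁻²⁰ / p⁴) · q⁻⁶) / q⁻⁴) / p⁵    [power of a power]
= p⁻⁹q⁻²²    [quotient of powers; product of powers]

p⁻⁹q⁻²²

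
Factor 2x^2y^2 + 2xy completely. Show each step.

2x^2y^2 + 2xy
= 2(x^2y^2 + xy)    [factor out 2]
= 2xy(xy + 1)    [factor out xy]

2xy(xy + 1)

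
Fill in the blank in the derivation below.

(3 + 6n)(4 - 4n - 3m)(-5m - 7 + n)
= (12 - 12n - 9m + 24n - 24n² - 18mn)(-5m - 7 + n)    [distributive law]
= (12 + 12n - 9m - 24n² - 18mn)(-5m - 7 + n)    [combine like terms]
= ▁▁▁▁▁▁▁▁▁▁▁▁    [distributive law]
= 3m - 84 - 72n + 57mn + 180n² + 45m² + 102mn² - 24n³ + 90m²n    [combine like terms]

By distributive law:

-60m - 84 + 12n - 60mn - 84n + 12n² + 45m² + 63m - 9mn + 120mn² + 168n² - 24n³ + 90m²n + 126mn - 18mn²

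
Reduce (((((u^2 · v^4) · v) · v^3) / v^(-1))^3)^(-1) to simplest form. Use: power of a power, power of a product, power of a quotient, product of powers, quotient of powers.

u^(-6)v^(-27)

(((((u^2 · v^4) · v) · v^3) / v^(-1))^3)^(-1)
= ((((u^2 · v^4) · v) · v^3) / v^(-1))^(-3)    [power of a power]
= ((((u^2 · v^4) · v) · v^3)^(-3)) / ((v^(-1))^(-3))    [power of a quotient]
= ((((u^2 · v^4) · v)^(-3)) · ((v^3)^(-3))) / ((v^(-1))^(-3))    [power of a product]
= ((((u^2 · v^4)^(-3)) · (v^(-3))) · ((v^3)^(-3))) / ((v^(-1))^(-3))    [power of a product]
= (((((u^2)^(-3)) · ((v^4)^(-3))) · (v^(-3))) · ((v^3)^(-3))) / ((v^(-1))^(-3))    [power of a product]
= (((u^(-6) · ((v^4)^(-3))) · (v^(-3))) · ((v^3)^(-3))) / ((v^(-1))^(-3))    [power of a power]
= (((u^(-6) · v^(-12)) · (v^(-3))) · ((v^3)^(-3))) / ((v^(-1))^(-3))    [power of a power]
= (((u^(-6) · v^(-12)) · v^(-3)) · v^(-9)) / ((v^(-1))^(-3))    [power of a power]
= (((u^(-6) · v^(-12)) · v^(-3)) · v^(-9)) / v^3    [power of a power]
= u^(-6)v^(-27)    [quotient of powers; product of powers]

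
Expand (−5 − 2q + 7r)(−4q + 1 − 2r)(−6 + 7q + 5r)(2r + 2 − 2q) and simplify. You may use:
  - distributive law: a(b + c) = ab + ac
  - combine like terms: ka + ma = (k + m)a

674qr − 346q + 442q^2 − 806q^2r − 44q^3 − 68qr^2 − 194r + 60 + 84r^2 + 198r^3 + 368q^3r − 112q^4 + 180q^2r^2 − 296qr^3 − 140r^4

(−5 − 2q + 7r)(−4q + 1 − 2r)(−6 + 7q + 5r)(2r + 2 − 2q)
= (20q − 5 + 10r + 8q^2 − 2q + 4qr − 28qr + 7r − 14r^2)(−6 + 7q + 5r)(2r + 2 − 2q)    [distributive law]
= (18q − 5 + 17r + 8q^2 − 24qr − 14r^2)(−6 + 7q + 5r)(2r + 2 − 2q)    [combine like terms]
= (−108q + 126q^2 + 90qr + 30 − 35q − 25r − 102r + 119qr + 85r^2 − 48q^2 + 56q^3 + 40q^2r + 144qr − 168q^2r − 120qr^2 + 84r^2 − 98qr^2 − 70r^3)(2r + 2 − 2q)    [distributive law]
= (−143q + 78q^2 + 353qr + 30 − 127r + 169r^2 + 56q^3 − 128q^2r − 218qr^2 − 70r^3)(2r + 2 − 2q)    [combine like terms]
= −286qr − 286q + 286q^2 + 156q^2r + 156q^2 − 156q^3 + 706qr^2 + 706qr − 706q^2r + 60r + 60 − 60q − 254r^2 − 254r + 254qr + 338r^3 + 338r^2 − 338qr^2 + 112q^3r + 112q^3 − 112q^4 − 256q^2r^2 − 256q^2r + 256q^3r − 436qr^3 − 436qr^2 + 436q^2r^2 − 140r^4 − 140r^3 + 140qr^3    [distributive law]
= 674qr − 346q + 442q^2 − 806q^2r − 44q^3 − 68qr^2 − 194r + 60 + 84r^2 + 198r^3 + 368q^3r − 112q^4 + 180q^2r^2 − 296qr^3 − 140r^4    [combine like terms]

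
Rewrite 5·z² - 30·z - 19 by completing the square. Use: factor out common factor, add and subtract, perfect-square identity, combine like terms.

5·z² - 30·z - 19
= 5(z² - 6·z) - 19    [factor out 5 from the z-terms]
= 5(z² - 6·z + 9 - 9) - 19    [add and subtract 9 inside the bracket]
= 5(z - 3)² - 45 - 19    [perfect-square identity]
= 5(z - 3)² - 64    [combine constants]

5(z - 3)² - 64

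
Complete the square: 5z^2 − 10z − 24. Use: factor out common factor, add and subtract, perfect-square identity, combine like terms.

5(z − 1)^2 − 29

5z^2 − 10z − 24
= 5(z^2 − 2z) − 24    [factor out 5 from the z-terms]
= 5(z^2 − 2z + 1 − 1) − 24    [add and subtract 1 inside the bracket]
= 5(z − 1)^2 − 5 − 24    [perfect-square identity]
= 5(z − 1)^2 − 29    [combine constants]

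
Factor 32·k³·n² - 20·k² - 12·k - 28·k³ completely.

32·k³·n² - 20·k² - 12·k - 28·k³
= 4(8·k³·n² - 5·k² - 3·k - 7·k³)    [factor out 4]
= 4·k(8·k²·n² - 5·k - 3 - 7·k²)    [factor out k]

4·k(8·k²·n² - 5·k - 3 - 7·k²)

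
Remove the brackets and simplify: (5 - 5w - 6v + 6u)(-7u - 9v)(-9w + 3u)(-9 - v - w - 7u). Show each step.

(5 - 5w - 6v + 6u)(-7u - 9v)(-9w + 3u)(-9 - v - w - 7u)
= (-35u - 45v + 35uw + 45vw + 42uv + 54v² - 42u² - 54uv)(-9w + 3u)(-9 - v - w - 7u)    [distributive law]
= (-35u - 45v + 35uw + 45vw - 12uv + 54v² - 42u²)(-9w + 3u)(-9 - v - w - 7u)    [combine like terms]
= (315uw - 105u² + 405vw - 135uv - 315uw² + 105u²w - 405vw² + 135uvw + 108uvw - 36u²v - 486v²w + 162uv² + 378u²w - 126u³)(-9 - v - w - 7u)    [distributive law]
= (315uw - 105u² + 405vw - 135uv - 315uw² + 483u²w - 405vw² + 243uvw - 36u²v - 486v²w + 162uv² - 126u³)(-9 - v - w - 7u)    [combine like terms]
= -2835uw - 315uvw - 315uw² - 2205u²w + 945u² + 105u²v + 105u²w + 735u³ - 3645vw - 405v²w - 405vw² - 2835uvw + 1215uv + 135uv² + 135uvw + 945u²v + 2835uw² + 315uvw² + 315uw³ + 2205u²w² - 4347u²w - 483u²vw - 483u²w² - 3381u³w + 3645vw² + 405v²w² + 405vw³ + 2835uvw² - 2187uvw - 243uv²w - 243uvw² - 1701u²vw + 324u²v + 36u²v² + 36u²vw + 252u³v + 4374v²w + 486v³w + 486v²w² + 3402uv²w - 1458uv² - 162uv³ - 162uv²w - 1134u²v² + 1134u³ + 126u³v + 126u³w + 882u⁴    [distributive law]
= -2835uw - 5202uvw + 2520uw² - 6447u²w + 945u² + 1374u²v + 1869u³ - 3645vw + 3969v²w + 3240vw² + 1215uv - 1323uv² + 2907uvw² + 315uw³ + 1722u²w² - 2148u²vw - 3255u³w + 891v²w² + 405vw³ + 2997uv²w - 1098u²v² + 378u³v + 486v³w - 162uv³ + 882u⁴    [combine like terms]

-2835uw - 5202uvw + 2520uw² - 6447u²w + 945u² + 1374u²v + 1869u³ - 3645vw + 3969v²w + 3240vw² + 1215uv - 1323uv² + 2907uvw² + 315uw³ + 1722u²w² - 2148u²vw - 3255u³w + 891v²w² + 405vw³ + 2997uv²w - 1098u²v² + 378u³v + 486v³w - 162uv³ + 882u⁴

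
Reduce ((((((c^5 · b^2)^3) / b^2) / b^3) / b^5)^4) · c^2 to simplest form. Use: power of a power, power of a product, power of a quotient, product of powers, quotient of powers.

b^(-16)c^62

((((((c^5 · b^2)^3) / b^2) / b^3) / b^5)^4) · c^2
= ((((((c^5 · b^2)^3) / b^2) / b^3)^4) / ((b^5)^4)) · c^2    [power of a quotient]
= ((((((c^5 · b^2)^3) / b^2)^4) / ((b^3)^4)) / ((b^5)^4)) · c^2    [power of a quotient]
= ((((((c^5 · b^2)^3)^4) / ((b^2)^4)) / ((b^3)^4)) / ((b^5)^4)) · c^2    [power of a quotient]
= (((((c^5 · b^2)^12) / ((b^2)^4)) / ((b^3)^4)) / ((b^5)^4)) · c^2    [power of a power]
= ((((((c^5)^12) · ((b^2)^12)) / ((b^2)^4)) / ((b^3)^4)) / ((b^5)^4)) · c^2    [power of a product]
= ((((c^60 · ((b^2)^12)) / ((b^2)^4)) / ((b^3)^4)) / ((b^5)^4)) · c^2    [power of a power]
= ((((c^60 · b^24) / ((b^2)^4)) / ((b^3)^4)) / ((b^5)^4)) · c^2    [power of a power]
= ((((c^60 · b^24) / b^8) / ((b^3)^4)) / ((b^5)^4)) · c^2    [power of a power]
= ((((c^60 · b^24) / b^8) / b^12) / ((b^5)^4)) · c^2    [power of a power]
= ((((c^60 · b^24) / b^8) / b^12) / b^20) · c^2    [power of a power]
= b^(-16)c^62    [quotient of powers; product of powers]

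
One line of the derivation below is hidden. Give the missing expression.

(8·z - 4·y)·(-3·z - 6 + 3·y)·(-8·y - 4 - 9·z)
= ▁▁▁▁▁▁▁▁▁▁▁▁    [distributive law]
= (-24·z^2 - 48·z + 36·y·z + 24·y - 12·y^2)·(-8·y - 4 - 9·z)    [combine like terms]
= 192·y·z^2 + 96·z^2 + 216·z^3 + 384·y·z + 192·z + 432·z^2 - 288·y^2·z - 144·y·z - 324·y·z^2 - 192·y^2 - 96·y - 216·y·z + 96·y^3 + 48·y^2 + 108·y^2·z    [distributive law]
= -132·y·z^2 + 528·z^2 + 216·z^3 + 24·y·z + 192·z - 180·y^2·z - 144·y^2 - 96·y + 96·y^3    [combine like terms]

Applying distributive law to the line above:

(-24·z^2 - 48·z + 24·y·z + 12·y·z + 24·y - 12·y^2)·(-8·y - 4 - 9·z)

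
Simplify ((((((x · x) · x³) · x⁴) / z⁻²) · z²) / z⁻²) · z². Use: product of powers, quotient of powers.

x⁹z⁸

((((((x · x) · x³) · x⁴) / z⁻²) · z²) / z⁻²) · z²
= (((((x² · x³) · x⁴) / z⁻²) · z²) / z⁻²) · z²    [product of powers]
= ((((x⁵ · x⁴) / z⁻²) · z²) / z⁻²) · z²    [product of powers]
= (((x⁹ / z⁻²) · z²) / z⁻²) · z²    [product of powers]
= x⁹z⁸    [quotient of powers; product of powers]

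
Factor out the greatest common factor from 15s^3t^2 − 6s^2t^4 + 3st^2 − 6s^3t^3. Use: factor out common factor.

3st^2(5s^2 − 2st^2 + 1 − 2s^2t)

15s^3t^2 − 6s^2t^4 + 3st^2 − 6s^3t^3
= 3(5s^3t^2 − 2s^2t^4 + st^2 − 2s^3t^3)    [factor out 3]
= 3st^2(5s^2 − 2st^2 + 1 − 2s^2t)    [factor out st^2]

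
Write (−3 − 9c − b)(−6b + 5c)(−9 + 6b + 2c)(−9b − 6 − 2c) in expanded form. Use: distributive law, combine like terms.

(−3 − 9c − b)(−6b + 5c)(−9 + 6b + 2c)(−9b − 6 − 2c)
= (18b − 15c + 54bc − 45c^2 + 6b^2 − 5bc)(−9 + 6b + 2c)(−9b − 6 − 2c)    [distributive law]
= (18b − 15c + 49bc − 45c^2 + 6b^2)(−9 + 6b + 2c)(−9b − 6 − 2c)    [combine like terms]
= (−162b + 108b^2 + 36bc + 135c − 90bc − 30c^2 − 441bc + 294b^2c + 98bc^2 + 405c^2 − 270bc^2 − 90c^3 − 54b^2 + 36b^3 + 12b^2c)(−9b − 6 − 2c)    [distributive law]
= (−162b + 54b^2 − 495bc + 135c + 375c^2 + 306b^2c − 172bc^2 − 90c^3 + 36b^3)(−9b − 6 − 2c)    [combine like terms]
= 1458b^2 + 972b + 324bc − 486b^3 − 324b^2 − 108b^2c + 4455b^2c + 2970bc + 990bc^2 − 1215bc − 810c − 270c^2 − 3375bc^2 − 2250c^2 − 750c^3 − 2754b^3c − 1836b^2c − 612b^2c^2 + 1548b^2c^2 + 1032bc^2 + 344bc^3 + 810bc^3 + 540c^3 + 180c^4 − 324b^4 − 216b^3 − 72b^3c    [distributive law]
= 1134b^2 + 972b + 2079bc − 702b^3 + 2511b^2c − 1353bc^2 − 810c − 2520c^2 − 210c^3 − 2826b^3c + 936b^2c^2 + 1154bc^3 + 180c^4 − 324b^4    [combine like terms]

1134b^2 + 972b + 2079bc − 702b^3 + 2511b^2c − 1353bc^2 − 810c − 2520c^2 − 210c^3 − 2826b^3c + 936b^2c^2 + 1154bc^3 + 180c^4 − 324b^4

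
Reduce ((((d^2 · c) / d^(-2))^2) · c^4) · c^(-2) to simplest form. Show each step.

c^4d^8

((((d^2 · c) / d^(-2))^2) · c^4) · c^(-2)
= ((((d^2 · c)^2) / ((d^(-2))^2)) · c^4) · c^(-2)    [power of a quotient]
= (((((d^2)^2) · (c^2)) / ((d^(-2))^2)) · c^4) · c^(-2)    [power of a product]
= (((d^4 · (c^2)) / ((d^(-2))^2)) · c^4) · c^(-2)    [power of a power]
= (((d^4 · c^2) / d^(-4)) · c^4) · c^(-2)    [power of a power]
= c^4d^8    [quotient of powers; product of powers]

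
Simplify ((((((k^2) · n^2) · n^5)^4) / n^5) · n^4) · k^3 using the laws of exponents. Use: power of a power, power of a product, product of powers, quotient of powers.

((((((k^2) · n^2) · n^5)^4) / n^5) · n^4) · k^3
= ((((((k^2) · n^2)^4) · ((n^5)^4)) / n^5) · n^4) · k^3    [power of a product]
= ((((((k^2)^4) · ((n^2)^4)) · ((n^5)^4)) / n^5) · n^4) · k^3    [power of a product]
= (((((k^8) · ((n^2)^4)) · ((n^5)^4)) / n^5) · n^4) · k^3    [power of a power]
= ((((k^8 · n^8) · ((n^5)^4)) / n^5) · n^4) · k^3    [power of a power]
= ((((k^8 · n^8) · n^20) / n^5) · n^4) · k^3    [power of a power]
= k^11n^27    [quotient of powers; product of powers]

k^11n^27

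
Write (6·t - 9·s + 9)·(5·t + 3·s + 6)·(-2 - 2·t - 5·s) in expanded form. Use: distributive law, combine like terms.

(6·t - 9·s + 9)·(5·t + 3·s + 6)·(-2 - 2·t - 5·s)
= (30·t^2 + 18·s·t + 36·t - 45·s·t - 27·s^2 - 54·s + 45·t + 27·s + 54)·(-2 - 2·t - 5·s)    [distributive law]
= (30·t^2 - 27·s·t + 81·t - 27·s^2 - 27·s + 54)·(-2 - 2·t - 5·s)    [combine like terms]
= -60·t^2 - 60·t^3 - 150·s·t^2 + 54·s·t + 54·s·t^2 + 135·s^2·t - 162·t - 162·t^2 - 405·s·t + 54·s^2 + 54·s^2·t + 135·s^3 + 54·s + 54·s·t + 135·s^2 - 108 - 108·t - 270·s    [distributive law]
= -222·t^2 - 60·t^3 - 96·s·t^2 - 297·s·t + 189·s^2·t - 270·t + 189·s^2 + 135·s^3 - 216·s - 108    [combine like terms]

-222·t^2 - 60·t^3 - 96·s·t^2 - 297·s·t + 189·s^2·t - 270·t + 189·s^2 + 135·s^3 - 216·s - 108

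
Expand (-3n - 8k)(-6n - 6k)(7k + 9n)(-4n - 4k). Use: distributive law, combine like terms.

(-3n - 8k)(-6n - 6k)(7k + 9n)(-4n - 4k)
= (18n² + 18kn + 48kn + 48k²)(7k + 9n)(-4n - 4k)    [distributive law]
= (18n² + 66kn + 48k²)(7k + 9n)(-4n - 4k)    [combine like terms]
= (126kn² + 162n³ + 462k²n + 594kn² + 336k³ + 432k²n)(-4n - 4k)    [distributive law]
= (720kn² + 162n³ + 894k²n + 336k³)(-4n - 4k)    [combine like terms]
= -2880kn³ - 2880k²n² - 648n⁴ - 648kn³ - 3576k²n² - 3576k³n - 1344k³n - 1344k⁴    [distributive law]
= -3528kn³ - 6456k²n² - 648n⁴ - 4920k³n - 1344k⁴    [combine like terms]

-3528kn³ - 6456k²n² - 648n⁴ - 4920k³n - 1344k⁴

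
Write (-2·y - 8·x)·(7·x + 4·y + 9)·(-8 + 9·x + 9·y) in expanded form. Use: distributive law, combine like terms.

-442·x·y - 918·x^2·y - 486·x·y^2 - 98·y^2 - 72·y^3 + 144·y - 200·x^2 - 504·x^3 + 576·x

(-2·y - 8·x)·(7·x + 4·y + 9)·(-8 + 9·x + 9·y)
= (-14·x·y - 8·y^2 - 18·y - 56·x^2 - 32·x·y - 72·x)·(-8 + 9·x + 9·y)    [distributive law]
= (-46·x·y - 8·y^2 - 18·y - 56·x^2 - 72·x)·(-8 + 9·x + 9·y)    [combine like terms]
= 368·x·y - 414·x^2·y - 414·x·y^2 + 64·y^2 - 72·x·y^2 - 72·y^3 + 144·y - 162·x·y - 162·y^2 + 448·x^2 - 504·x^3 - 504·x^2·y + 576·x - 648·x^2 - 648·x·y    [distributive law]
= -442·x·y - 918·x^2·y - 486·x·y^2 - 98·y^2 - 72·y^3 + 144·y - 200·x^2 - 504·x^3 + 576·x    [combine like terms]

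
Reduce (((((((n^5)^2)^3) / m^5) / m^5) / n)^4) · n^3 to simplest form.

(((((((n^5)^2)^3) / m^5) / m^5) / n)^4) · n^3
= (((((((n^5)^2)^3) / m^5) / m^5)^4) / (n^4)) · n^3    [power of a quotient]
= (((((((n^5)^2)^3) / m^5)^4) / ((m^5)^4)) / (n^4)) · n^3    [power of a quotient]
= (((((((n^5)^2)^3)^4) / ((m^5)^4)) / ((m^5)^4)) / (n^4)) · n^3    [power of a quotient]
= ((((((n^5)^2)^12) / ((m^5)^4)) / ((m^5)^4)) / (n^4)) · n^3    [power of a power]
= (((((n^5)^24) / ((m^5)^4)) / ((m^5)^4)) / (n^4)) · n^3    [power of a power]
= (((n^120 / ((m^5)^4)) / ((m^5)^4)) / (n^4)) · n^3    [power of a power]
= (((n^120 / m^20) / ((m^5)^4)) / (n^4)) · n^3    [power of a power]
= (((n^120 / m^20) / m^20) / (n^4)) · n^3    [power of a power]
= m^(-40)n^119    [quotient of powers; product of powers]

m^(-40)n^119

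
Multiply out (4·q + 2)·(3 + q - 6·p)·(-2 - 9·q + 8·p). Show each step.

-82·q - 134·q^2 + 268·p·q - 36·q^3 + 248·p·q^2 - 192·p^2·q - 12 + 72·p - 96·p^2

(4·q + 2)·(3 + q - 6·p)·(-2 - 9·q + 8·p)
= (12·q + 4·q^2 - 24·p·q + 6 + 2·q - 12·p)·(-2 - 9·q + 8·p)    [distributive law]
= (14·q + 4·q^2 - 24·p·q + 6 - 12·p)·(-2 - 9·q + 8·p)    [combine like terms]
= -28·q - 126·q^2 + 112·p·q - 8·q^2 - 36·q^3 + 32·p·q^2 + 48·p·q + 216·p·q^2 - 192·p^2·q - 12 - 54·q + 48·p + 24·p + 108·p·q - 96·p^2    [distributive law]
= -82·q - 134·q^2 + 268·p·q - 36·q^3 + 248·p·q^2 - 192·p^2·q - 12 + 72·p - 96·p^2    [combine like terms]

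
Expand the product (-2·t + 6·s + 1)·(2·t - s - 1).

(-2·t + 6·s + 1)·(2·t - s - 1)
= -4·t^2 + 2·s·t + 2·t + 12·s·t - 6·s^2 - 6·s + 2·t - s - 1    [distributive law]
= -4·t^2 + 14·s·t + 4·t - 6·s^2 - 7·s - 1    [combine like terms]

-4·t^2 + 14·s·t + 4·t - 6·s^2 - 7·s - 1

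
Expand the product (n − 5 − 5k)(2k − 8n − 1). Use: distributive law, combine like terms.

(n − 5 − 5k)(2k − 8n − 1)
= 2kn − 8n² − n − 10k + 40n + 5 − 10k² + 40kn + 5k    [distributive law]
= 42kn − 8n² + 39n − 5k + 5 − 10k²    [combine like terms]

42kn − 8n² + 39n − 5k + 5 − 10k²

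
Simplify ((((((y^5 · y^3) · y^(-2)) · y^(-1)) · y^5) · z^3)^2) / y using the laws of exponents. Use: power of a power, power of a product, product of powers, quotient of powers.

y^19·z^6

((((((y^5 · y^3) · y^(-2)) · y^(-1)) · y^5) · z^3)^2) / y
= ((((((y^5 · y^3) · y^(-2)) · y^(-1)) · y^5)^2) · ((z^3)^2)) / y    [power of a product]
= ((((((y^5 · y^3) · y^(-2)) · y^(-1))^2) · ((y^5)^2)) · ((z^3)^2)) / y    [power of a product]
= ((((((y^5 · y^3) · y^(-2))^2) · ((y^(-1))^2)) · ((y^5)^2)) · ((z^3)^2)) / y    [power of a product]
= ((((((y^5 · y^3)^2) · ((y^(-2))^2)) · ((y^(-1))^2)) · ((y^5)^2)) · ((z^3)^2)) / y    [power of a product]
= (((((((y^5)^2) · ((y^3)^2)) · ((y^(-2))^2)) · ((y^(-1))^2)) · ((y^5)^2)) · ((z^3)^2)) / y    [power of a product]
= (((((y^10 · ((y^3)^2)) · ((y^(-2))^2)) · ((y^(-1))^2)) · ((y^5)^2)) · ((z^3)^2)) / y    [power of a power]
= (((((y^10 · y^6) · ((y^(-2))^2)) · ((y^(-1))^2)) · ((y^5)^2)) · ((z^3)^2)) / y    [power of a power]
= ((((y^16 · ((y^(-2))^2)) · ((y^(-1))^2)) · ((y^5)^2)) · ((z^3)^2)) / y    [product of powers]
= ((((y^16 · y^(-4)) · ((y^(-1))^2)) · ((y^5)^2)) · ((z^3)^2)) / y    [power of a power]
= (((y^12 · ((y^(-1))^2)) · ((y^5)^2)) · ((z^3)^2)) / y    [product of powers]
= (((y^12 · y^(-2)) · ((y^5)^2)) · ((z^3)^2)) / y    [power of a power]
= ((y^10 · ((y^5)^2)) · ((z^3)^2)) / y    [product of powers]
= ((y^10 · y^10) · ((z^3)^2)) / y    [power of a power]
= (y^20 · ((z^3)^2)) / y    [product of powers]
= (y^20 · z^6) / y    [power of a power]
= y^19·z^6    [quotient of powers]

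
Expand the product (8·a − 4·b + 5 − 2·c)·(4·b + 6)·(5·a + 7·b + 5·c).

160·a²·b + 144·a·b² + 120·a·b·c + 240·a² + 316·a·b + 180·a·c − 112·b³ − 136·b²·c − 28·b² − 104·b·c + 150·a + 210·b + 150·c − 40·b·c² − 60·c²

(8·a − 4·b + 5 − 2·c)·(4·b + 6)·(5·a + 7·b + 5·c)
= (32·a·b + 48·a − 16·b² − 24·b + 20·b + 30 − 8·b·c − 12·c)·(5·a + 7·b + 5·c)    [distributive law]
= (32·a·b + 48·a − 16·b² − 4·b + 30 − 8·b·c − 12·c)·(5·a + 7·b + 5·c)    [combine like terms]
= 160·a²·b + 224·a·b² + 160·a·b·c + 240·a² + 336·a·b + 240·a·c − 80·a·b² − 112·b³ − 80·b²·c − 20·a·b − 28·b² − 20·b·c + 150·a + 210·b + 150·c − 40·a·b·c − 56·b²·c − 40·b·c² − 60·a·c − 84·b·c − 60·c²    [distributive law]
= 160·a²·b + 144·a·b² + 120·a·b·c + 240·a² + 316·a·b + 180·a·c − 112·b³ − 136·b²·c − 28·b² − 104·b·c + 150·a + 210·b + 150·c − 40·b·c² − 60·c²    [combine like terms]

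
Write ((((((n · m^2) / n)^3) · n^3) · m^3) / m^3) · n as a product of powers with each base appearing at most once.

m^6·n^4

((((((n · m^2) / n)^3) · n^3) · m^3) / m^3) · n
= ((((((n · m^2)^3) / (n^3)) · n^3) · m^3) / m^3) · n    [power of a quotient]
= ((((((n^3) · ((m^2)^3)) / (n^3)) · n^3) · m^3) / m^3) · n    [power of a product]
= (((((n^3 · m^6) / (n^3)) · n^3) · m^3) / m^3) · n    [power of a power]
= m^6·n^4    [quotient of powers; product of powers]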